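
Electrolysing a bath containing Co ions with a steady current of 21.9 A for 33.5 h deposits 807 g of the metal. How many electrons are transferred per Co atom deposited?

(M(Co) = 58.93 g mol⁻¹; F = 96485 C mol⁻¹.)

Q = I·t = 21.90 A × 120600 s = 2641000 C, so n(e⁻) = 2641000/96485 = 27.37 mol.
n(Co) deposited = 807 / 58.93 = 13.69 mol.
Electrons per atom = n(e⁻)/n(Co) = 27.37 / 13.69 = 2.00 ≈ 2, so the ion is Co²⁺.

2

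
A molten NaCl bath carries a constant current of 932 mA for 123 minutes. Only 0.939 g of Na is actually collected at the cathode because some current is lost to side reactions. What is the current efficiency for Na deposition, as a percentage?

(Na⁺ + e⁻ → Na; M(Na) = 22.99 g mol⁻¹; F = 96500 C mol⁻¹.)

57.3 %

Q = I·t = 0.9320 × 7380.0 = 6878 C; n(e⁻) = 6878/96500 = 0.07128 mol.
Theoretical n(Na) = n(e⁻)/1 = 0.07128 mol, i.e. m_theo = 0.07128 × 22.99 = 1.639 g.
Efficiency = m_actual / m_theo = 0.939 / 1.639 = 57.3 %.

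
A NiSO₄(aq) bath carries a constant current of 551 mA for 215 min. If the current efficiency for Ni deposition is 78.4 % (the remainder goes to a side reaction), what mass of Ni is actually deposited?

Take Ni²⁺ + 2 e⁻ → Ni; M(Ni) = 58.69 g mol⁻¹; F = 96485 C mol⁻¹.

1.69 g

Q = I·t = 0.5510 × 12900 = 7108 C.
n(e⁻) = 7108/96485 = 0.07367 mol; theoretically n(Ni) = 0.07367/2 = 0.03683 mol, m_theo = 2.162 g.
At 78.4 % efficiency, m_actual = 0.784 × 2.162 = 1.69 g.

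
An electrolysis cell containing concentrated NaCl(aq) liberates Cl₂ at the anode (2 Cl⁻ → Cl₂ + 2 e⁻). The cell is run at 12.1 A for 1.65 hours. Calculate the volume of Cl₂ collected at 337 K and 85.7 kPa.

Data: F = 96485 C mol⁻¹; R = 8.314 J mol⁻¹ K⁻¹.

12.2 L

Q = I·t = 12.10 A × 5940.0 s = 71870 C.
n(e⁻) = Q/F = 71870 / 96485 = 0.7449 mol.
2 electrons are transferred per Cl₂ molecule, so n(Cl₂) = 0.7449 / 2 = 0.3725 mol.
V = nRT/P = (0.3725 × 8.314 × 337) / (85.7 × 10³ Pa) = 0.0122 m³ = 12.2 L.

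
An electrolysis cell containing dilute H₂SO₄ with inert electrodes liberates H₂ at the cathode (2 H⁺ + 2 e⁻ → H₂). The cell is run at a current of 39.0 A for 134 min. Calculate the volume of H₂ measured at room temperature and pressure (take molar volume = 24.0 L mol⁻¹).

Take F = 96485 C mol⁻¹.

39.0 L

Q = I·t = 39.00 A × 8040.0 s = 313600 C.
n(e⁻) = Q/F = 313600 / 96485 = 3.250 mol.
2 electrons are transferred per H₂ molecule, so n(H₂) = 3.250 / 2 = 1.625 mol.
V = n × V_m = 1.625 × 24.0 = 39.0 L.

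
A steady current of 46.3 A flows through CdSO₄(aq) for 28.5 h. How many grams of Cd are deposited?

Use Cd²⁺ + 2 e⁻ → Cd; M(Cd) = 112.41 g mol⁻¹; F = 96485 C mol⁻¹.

2770 g

Q = I·t = 46.30 A × 102600 s = 4750000 C.
n(e⁻) = Q/F = 4750000 / 96485 = 49.23 mol.
Cd²⁺ + 2 e⁻ → Cd, so n(Cd) = n(e⁻)/2 = 24.62 mol.
m = n·M = 24.62 × 112.41 = 2770 g.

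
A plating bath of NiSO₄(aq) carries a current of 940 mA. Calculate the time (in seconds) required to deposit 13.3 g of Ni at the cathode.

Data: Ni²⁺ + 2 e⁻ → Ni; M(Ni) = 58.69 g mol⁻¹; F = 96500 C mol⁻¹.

n(Ni) = m/M = 13.3 / 58.69 = 0.2266 mol.
Each Ni atom requires 2 electrons, so n(e⁻) = 2 × 0.2266 = 0.4532 mol.
Q = n(e⁻)·F = 0.4532 × 96500 = 43740 C.
t = Q/I = 43740 / 0.9400 A = 46530 s.

46500 s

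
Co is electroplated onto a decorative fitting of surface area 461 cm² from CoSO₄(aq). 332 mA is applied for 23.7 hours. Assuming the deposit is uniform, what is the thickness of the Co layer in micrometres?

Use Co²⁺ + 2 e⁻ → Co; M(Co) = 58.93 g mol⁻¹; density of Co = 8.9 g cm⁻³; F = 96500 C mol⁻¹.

21.1 μm

Q = I·t = 0.3320 × 85320 = 28330 C; n(e⁻) = 0.2935 mol.
n(Co) = n(e⁻)/2 = 0.1468 mol, so m = 0.1468 × 58.93 = 8.649 g.
Volume = m/ρ = 8.649 / 8.9 = 0.9718 cm³.
Thickness = V/A = 0.9718 / 461 = 0.00211 cm = 21.1 μm.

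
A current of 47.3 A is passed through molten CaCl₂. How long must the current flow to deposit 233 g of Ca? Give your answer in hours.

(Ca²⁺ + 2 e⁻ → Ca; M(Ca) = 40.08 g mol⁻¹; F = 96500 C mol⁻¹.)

6.59 h

n(Ca) = m/M = 233 / 40.08 = 5.813 mol.
Each Ca atom requires 2 electrons, so n(e⁻) = 2 × 5.813 = 11.63 mol.
Q = n(e⁻)·F = 11.63 × 96500 = 1122000 C.
t = Q/I = 1122000 / 47.30 A = 23720 s = 6.59 h.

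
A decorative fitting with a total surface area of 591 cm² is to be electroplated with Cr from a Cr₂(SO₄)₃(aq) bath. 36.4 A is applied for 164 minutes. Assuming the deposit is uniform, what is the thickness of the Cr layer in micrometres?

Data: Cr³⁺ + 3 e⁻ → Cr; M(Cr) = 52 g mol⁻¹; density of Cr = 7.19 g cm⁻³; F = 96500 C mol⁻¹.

Q = I·t = 36.40 × 9840.0 = 358200 C; n(e⁻) = 3.712 mol.
n(Cr) = n(e⁻)/3 = 1.237 mol, so m = 1.237 × 52 = 64.34 g.
Volume = m/ρ = 64.34 / 7.19 = 8.948 cm³.
Thickness = V/A = 8.948 / 591 = 0.0151 cm = 151 μm.

151 μm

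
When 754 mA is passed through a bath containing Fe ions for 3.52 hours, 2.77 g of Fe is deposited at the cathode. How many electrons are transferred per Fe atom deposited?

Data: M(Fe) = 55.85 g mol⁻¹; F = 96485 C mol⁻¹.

2

Q = I·t = 0.7540 A × 12672 s = 9555 C, so n(e⁻) = 9555/96485 = 0.09903 mol.
n(Fe) deposited = 2.77 / 55.85 = 0.04960 mol.
Electrons per atom = n(e⁻)/n(Fe) = 0.09903 / 0.04960 = 2.00 ≈ 2, so the ion is Fe²⁺.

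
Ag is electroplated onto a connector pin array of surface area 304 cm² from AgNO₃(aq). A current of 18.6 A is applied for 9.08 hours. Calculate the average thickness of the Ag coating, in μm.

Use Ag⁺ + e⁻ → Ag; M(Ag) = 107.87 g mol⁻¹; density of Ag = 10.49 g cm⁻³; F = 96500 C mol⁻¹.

Q = I·t = 18.60 × 32688 = 608000 C; n(e⁻) = 6.300 mol.
n(Ag) = n(e⁻)/1 = 6.300 mol, so m = 6.300 × 107.87 = 679.6 g.
Volume = m/ρ = 679.6 / 10.49 = 64.79 cm³.
Thickness = V/A = 64.79 / 304 = 0.213 cm = 2130 μm.

2130 μm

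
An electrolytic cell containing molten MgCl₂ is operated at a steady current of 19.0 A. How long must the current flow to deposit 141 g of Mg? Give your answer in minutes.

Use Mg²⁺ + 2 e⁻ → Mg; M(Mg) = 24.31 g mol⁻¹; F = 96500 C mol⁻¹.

n(Mg) = m/M = 141 / 24.31 = 5.800 mol.
Each Mg atom requires 2 electrons, so n(e⁻) = 2 × 5.800 = 11.60 mol.
Q = n(e⁻)·F = 11.60 × 96500 = 1119000 C.
t = Q/I = 1119000 / 19.00 A = 58920 s = 982 min.

982 min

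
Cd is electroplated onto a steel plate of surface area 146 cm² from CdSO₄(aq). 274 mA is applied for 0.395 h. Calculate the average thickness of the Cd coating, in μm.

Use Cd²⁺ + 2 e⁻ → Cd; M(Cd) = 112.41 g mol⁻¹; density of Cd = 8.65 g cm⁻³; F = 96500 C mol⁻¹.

1.80 μm

Q = I·t = 0.2740 × 1422.0 = 389.6 C; n(e⁻) = 0.004038 mol.
n(Cd) = n(e⁻)/2 = 0.002019 mol, so m = 0.002019 × 112.41 = 0.2269 g.
Volume = m/ρ = 0.2269 / 8.65 = 0.02624 cm³.
Thickness = V/A = 0.02624 / 146 = 1.80 × 10⁻⁴ cm = 1.80 μm.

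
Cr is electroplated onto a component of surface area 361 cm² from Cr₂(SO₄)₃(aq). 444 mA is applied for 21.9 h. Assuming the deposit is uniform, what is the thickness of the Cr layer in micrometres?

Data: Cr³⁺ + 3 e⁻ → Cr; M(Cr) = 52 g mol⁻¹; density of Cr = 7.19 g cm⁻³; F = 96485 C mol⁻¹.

24.2 μm

Q = I·t = 0.4440 × 78840 = 35000 C; n(e⁻) = 0.3628 mol.
n(Cr) = n(e⁻)/3 = 0.1209 mol, so m = 0.1209 × 52 = 6.289 g.
Volume = m/ρ = 6.289 / 7.19 = 0.8746 cm³.
Thickness = V/A = 0.8746 / 361 = 0.00242 cm = 24.2 μm.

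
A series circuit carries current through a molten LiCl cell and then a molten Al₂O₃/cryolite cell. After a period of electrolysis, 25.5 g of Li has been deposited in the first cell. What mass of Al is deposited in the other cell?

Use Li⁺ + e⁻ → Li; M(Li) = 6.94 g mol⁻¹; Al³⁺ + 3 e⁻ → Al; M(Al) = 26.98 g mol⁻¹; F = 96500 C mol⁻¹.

33.0 g

n(Li) = 25.5 / 6.94 = 3.674 mol.
Since Li⁺ + e⁻ → Li, n(e⁻) passed = 1 × 3.674 = 3.674 mol.
Cells in series carry the same charge, so the same 3.674 mol of electrons passes through cell 2.
Al³⁺ + 3 e⁻ → Al, so n(Al) = 3.674 / 3 = 1.225 mol.
m(Al) = 1.225 × 26.98 = 33.0 g.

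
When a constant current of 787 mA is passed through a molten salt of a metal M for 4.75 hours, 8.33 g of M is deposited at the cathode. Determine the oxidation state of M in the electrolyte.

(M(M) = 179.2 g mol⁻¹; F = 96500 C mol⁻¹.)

+3

Q = I·t = 0.7870 A × 17100 s = 13460 C, so n(e⁻) = 13460/96500 = 0.1395 mol.
n(M) deposited = 8.33 / 179.2 = 0.04648 mol.
Electrons per atom = n(e⁻)/n(M) = 0.1395 / 0.04648 = 3.00 ≈ 3, so the ion is M³⁺.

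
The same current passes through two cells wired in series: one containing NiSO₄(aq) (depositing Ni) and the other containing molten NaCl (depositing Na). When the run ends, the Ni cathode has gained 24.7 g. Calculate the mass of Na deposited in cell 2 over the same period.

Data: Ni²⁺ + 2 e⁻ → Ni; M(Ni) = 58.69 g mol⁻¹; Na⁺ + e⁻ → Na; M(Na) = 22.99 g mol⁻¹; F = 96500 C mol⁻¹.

19.4 g

n(Ni) = 24.7 / 58.69 = 0.4209 mol.
Since Ni²⁺ + 2 e⁻ → Ni, n(e⁻) passed = 2 × 0.4209 = 0.8417 mol.
Cells in series carry the same charge, so the same 0.8417 mol of electrons passes through cell 2.
Na⁺ + e⁻ → Na, so n(Na) = 0.8417 / 1 = 0.8417 mol.
m(Na) = 0.8417 × 22.99 = 19.4 g.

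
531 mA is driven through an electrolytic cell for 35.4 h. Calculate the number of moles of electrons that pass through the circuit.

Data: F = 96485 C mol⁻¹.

Q = I·t = 0.5310 A × 127440 s = 67670 C.
n(e⁻) = Q/F = 67670 / 96485 = 0.701 mol.

0.701 mol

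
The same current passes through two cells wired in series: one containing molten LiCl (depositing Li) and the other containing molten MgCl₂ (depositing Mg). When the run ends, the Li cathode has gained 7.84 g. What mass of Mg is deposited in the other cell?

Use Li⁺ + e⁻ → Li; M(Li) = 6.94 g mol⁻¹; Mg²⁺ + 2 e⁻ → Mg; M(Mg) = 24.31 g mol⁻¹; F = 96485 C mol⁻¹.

13.7 g

n(Li) = 7.84 / 6.94 = 1.130 mol.
Since Li⁺ + e⁻ → Li, n(e⁻) passed = 1 × 1.130 = 1.130 mol.
Cells in series carry the same charge, so the same 1.130 mol of electrons passes through cell 2.
Mg²⁺ + 2 e⁻ → Mg, so n(Mg) = 1.130 / 2 = 0.5648 mol.
m(Mg) = 0.5648 × 24.31 = 13.7 g.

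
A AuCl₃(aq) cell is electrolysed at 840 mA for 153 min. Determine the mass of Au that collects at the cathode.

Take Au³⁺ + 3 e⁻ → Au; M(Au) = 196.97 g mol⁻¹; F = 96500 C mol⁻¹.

5.25 g

Q = I·t = 0.8400 A × 9180.0 s = 7711 C.
n(e⁻) = Q/F = 7711 / 96500 = 0.07991 mol.
Au³⁺ + 3 e⁻ → Au, so n(Au) = n(e⁻)/3 = 0.02664 mol.
m = n·M = 0.02664 × 196.97 = 5.25 g.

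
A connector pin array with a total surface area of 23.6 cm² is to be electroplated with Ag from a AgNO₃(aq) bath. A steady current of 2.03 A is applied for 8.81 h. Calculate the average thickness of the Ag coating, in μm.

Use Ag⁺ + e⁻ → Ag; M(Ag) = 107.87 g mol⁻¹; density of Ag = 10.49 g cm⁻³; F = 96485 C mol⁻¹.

Q = I·t = 2.030 × 31716 = 64380 C; n(e⁻) = 0.6673 mol.
n(Ag) = n(e⁻)/1 = 0.6673 mol, so m = 0.6673 × 107.87 = 71.98 g.
Volume = m/ρ = 71.98 / 10.49 = 6.862 cm³.
Thickness = V/A = 6.862 / 23.6 = 0.291 cm = 2910 μm.

2910 μm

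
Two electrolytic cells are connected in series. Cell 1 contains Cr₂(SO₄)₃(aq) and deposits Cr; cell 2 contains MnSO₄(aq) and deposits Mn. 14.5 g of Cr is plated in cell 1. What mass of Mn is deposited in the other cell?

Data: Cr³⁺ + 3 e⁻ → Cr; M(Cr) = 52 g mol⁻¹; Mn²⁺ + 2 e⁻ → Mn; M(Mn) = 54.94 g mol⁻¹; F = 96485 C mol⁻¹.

23.0 g

n(Cr) = 14.5 / 52 = 0.2788 mol.
Since Cr³⁺ + 3 e⁻ → Cr, n(e⁻) passed = 3 × 0.2788 = 0.8365 mol.
Cells in series carry the same charge, so the same 0.8365 mol of electrons passes through cell 2.
Mn²⁺ + 2 e⁻ → Mn, so n(Mn) = 0.8365 / 2 = 0.4183 mol.
m(Mn) = 0.4183 × 54.94 = 23.0 g.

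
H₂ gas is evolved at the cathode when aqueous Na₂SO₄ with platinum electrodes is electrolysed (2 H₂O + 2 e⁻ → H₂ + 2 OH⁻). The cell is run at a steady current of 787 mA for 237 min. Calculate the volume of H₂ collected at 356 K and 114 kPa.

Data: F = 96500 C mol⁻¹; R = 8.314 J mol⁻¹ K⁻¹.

Q = I·t = 0.7870 A × 14220 s = 11190 C.
n(e⁻) = Q/F = 11190 / 96500 = 0.1160 mol.
2 electrons are transferred per H₂ molecule, so n(H₂) = 0.1160 / 2 = 0.05799 mol.
V = nRT/P = (0.05799 × 8.314 × 356) / (114 × 10³ Pa) = 0.00151 m³ = 1.51 L.

1.51 L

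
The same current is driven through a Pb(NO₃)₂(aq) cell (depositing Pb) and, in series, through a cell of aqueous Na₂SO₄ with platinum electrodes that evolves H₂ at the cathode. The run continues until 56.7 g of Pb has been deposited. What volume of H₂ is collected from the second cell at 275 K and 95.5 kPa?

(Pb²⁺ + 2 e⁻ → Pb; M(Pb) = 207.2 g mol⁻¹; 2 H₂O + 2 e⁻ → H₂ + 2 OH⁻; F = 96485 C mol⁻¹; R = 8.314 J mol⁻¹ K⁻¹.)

6.55 L

n(Pb) = 56.7 / 207.2 = 0.2736 mol, so n(e⁻) = 2 × 0.2736 = 0.5473 mol.
The cells are in series, so the same 0.5473 mol of electrons passes through the second cell.
2 H₂O + 2 e⁻ → H₂ + 2 OH⁻ — 2 mol e⁻ per mol H₂, so n(H₂) = 0.5473/2 = 0.2736 mol.
V = nRT/P = (0.2736 × 8.314 × 275) / (95.5 × 10³) = 0.00655 m³ = 6.55 L.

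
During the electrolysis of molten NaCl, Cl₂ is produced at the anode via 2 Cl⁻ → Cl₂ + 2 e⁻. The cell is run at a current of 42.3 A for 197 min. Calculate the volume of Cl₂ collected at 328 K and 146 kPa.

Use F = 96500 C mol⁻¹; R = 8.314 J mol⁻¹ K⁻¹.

Q = I·t = 42.30 A × 11820 s = 500000 C.
n(e⁻) = Q/F = 500000 / 96500 = 5.181 mol.
2 electrons are transferred per Cl₂ molecule, so n(Cl₂) = 5.181 / 2 = 2.591 mol.
V = nRT/P = (2.591 × 8.314 × 328) / (146 × 10³ Pa) = 0.0484 m³ = 48.4 L.

48.4 L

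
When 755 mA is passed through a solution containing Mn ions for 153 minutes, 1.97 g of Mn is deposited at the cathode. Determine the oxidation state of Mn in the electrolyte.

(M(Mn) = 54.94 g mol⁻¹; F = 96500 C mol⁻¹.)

Q = I·t = 0.7550 A × 9180.0 s = 6931 C, so n(e⁻) = 6931/96500 = 0.07182 mol.
n(Mn) deposited = 1.97 / 54.94 = 0.03586 mol.
Electrons per atom = n(e⁻)/n(Mn) = 0.07182 / 0.03586 = 2.00 ≈ 2, so the ion is Mn²⁺.

+2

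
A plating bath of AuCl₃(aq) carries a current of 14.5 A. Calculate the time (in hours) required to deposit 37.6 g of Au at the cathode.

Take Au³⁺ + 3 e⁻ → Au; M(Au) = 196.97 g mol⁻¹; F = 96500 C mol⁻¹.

1.06 h

n(Au) = m/M = 37.6 / 196.97 = 0.1909 mol.
Each Au atom requires 3 electrons, so n(e⁻) = 3 × 0.1909 = 0.5727 mol.
Q = n(e⁻)·F = 0.5727 × 96500 = 55260 C.
t = Q/I = 55260 / 14.50 A = 3811 s = 1.06 h.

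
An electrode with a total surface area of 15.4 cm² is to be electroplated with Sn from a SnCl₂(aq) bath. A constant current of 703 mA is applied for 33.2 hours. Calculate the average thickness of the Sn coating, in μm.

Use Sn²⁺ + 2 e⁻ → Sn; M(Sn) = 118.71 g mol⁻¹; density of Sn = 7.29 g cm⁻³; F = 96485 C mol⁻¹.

Q = I·t = 0.7030 × 119520 = 84020 C; n(e⁻) = 0.8708 mol.
n(Sn) = n(e⁻)/2 = 0.4354 mol, so m = 0.4354 × 118.71 = 51.69 g.
Volume = m/ρ = 51.69 / 7.29 = 7.090 cm³.
Thickness = V/A = 7.090 / 15.4 = 0.460 cm = 4600 μm.

4600 μm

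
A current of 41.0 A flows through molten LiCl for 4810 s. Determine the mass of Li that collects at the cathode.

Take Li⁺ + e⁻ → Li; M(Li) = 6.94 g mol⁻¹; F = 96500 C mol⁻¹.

Q = I·t = 41.00 A × 4810.0 s = 197200 C.
n(e⁻) = Q/F = 197200 / 96500 = 2.044 mol.
Li⁺ + e⁻ → Li, so n(Li) = n(e⁻)/1 = 2.044 mol.
m = n·M = 2.044 × 6.94 = 14.2 g.

14.2 g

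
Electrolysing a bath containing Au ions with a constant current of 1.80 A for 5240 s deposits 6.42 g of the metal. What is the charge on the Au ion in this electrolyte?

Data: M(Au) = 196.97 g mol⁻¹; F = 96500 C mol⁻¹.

+3

Q = I·t = 1.800 A × 5240.0 s = 9432 C, so n(e⁻) = 9432/96500 = 0.09774 mol.
n(Au) deposited = 6.42 / 196.97 = 0.03259 mol.
Electrons per atom = n(e⁻)/n(Au) = 0.09774 / 0.03259 = 3.00 ≈ 3, so the ion is Au³⁺.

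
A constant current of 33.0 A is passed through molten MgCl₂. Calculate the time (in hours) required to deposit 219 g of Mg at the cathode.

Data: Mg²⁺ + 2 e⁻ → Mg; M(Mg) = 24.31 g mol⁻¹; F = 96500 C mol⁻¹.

14.6 h

n(Mg) = m/M = 219 / 24.31 = 9.009 mol.
Each Mg atom requires 2 electrons, so n(e⁻) = 2 × 9.009 = 18.02 mol.
Q = n(e⁻)·F = 18.02 × 96500 = 1739000 C.
t = Q/I = 1739000 / 33.00 A = 52690 s = 14.6 h.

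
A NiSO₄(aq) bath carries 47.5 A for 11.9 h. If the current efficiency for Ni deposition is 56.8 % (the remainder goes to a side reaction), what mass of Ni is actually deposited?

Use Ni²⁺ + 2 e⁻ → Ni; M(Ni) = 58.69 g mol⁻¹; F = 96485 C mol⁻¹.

352 g

Q = I·t = 47.50 × 42840 = 2035000 C.
n(e⁻) = 2035000/96485 = 21.09 mol; theoretically n(Ni) = 21.09/2 = 10.55 mol, m_theo = 618.9 g.
At 56.8 % efficiency, m_actual = 0.568 × 618.9 = 352 g.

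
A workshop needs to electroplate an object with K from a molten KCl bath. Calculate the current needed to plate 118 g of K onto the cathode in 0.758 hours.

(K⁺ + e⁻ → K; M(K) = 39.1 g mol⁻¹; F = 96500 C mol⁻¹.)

n(K) = 118 / 39.1 = 3.018 mol.
n(e⁻) = 1 × 3.018 = 3.018 mol.
Q = n(e⁻)·F = 3.018 × 96500 = 291200 C.
I = Q/t = 291200 / 2728.8 s = 107 A.

107 A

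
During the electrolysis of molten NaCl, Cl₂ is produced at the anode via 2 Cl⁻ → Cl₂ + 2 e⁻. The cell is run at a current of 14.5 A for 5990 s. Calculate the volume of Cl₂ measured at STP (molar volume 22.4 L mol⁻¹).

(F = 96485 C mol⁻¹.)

10.1 L

Q = I·t = 14.50 A × 5990.0 s = 86860 C.
n(e⁻) = Q/F = 86860 / 96485 = 0.9002 mol.
2 electrons are transferred per Cl₂ molecule, so n(Cl₂) = 0.9002 / 2 = 0.4501 mol.
V = n × V_m = 0.4501 × 22.4 = 10.1 L.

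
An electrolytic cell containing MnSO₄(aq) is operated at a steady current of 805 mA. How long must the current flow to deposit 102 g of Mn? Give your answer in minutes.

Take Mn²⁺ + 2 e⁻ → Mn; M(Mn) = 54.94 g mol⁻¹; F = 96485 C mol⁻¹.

n(Mn) = m/M = 102 / 54.94 = 1.857 mol.
Each Mn atom requires 2 electrons, so n(e⁻) = 2 × 1.857 = 3.713 mol.
Q = n(e⁻)·F = 3.713 × 96485 = 358300 C.
t = Q/I = 358300 / 0.8050 A = 445000 s = 7420 min.

7420 min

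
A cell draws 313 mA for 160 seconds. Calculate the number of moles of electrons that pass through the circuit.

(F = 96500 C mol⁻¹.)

Q = I·t = 0.3130 A × 160.00 s = 50.08 C.
n(e⁻) = Q/F = 50.08 / 96500 = 5.19 × 10⁻⁴ mol.

5.19 × 10⁻⁴ mol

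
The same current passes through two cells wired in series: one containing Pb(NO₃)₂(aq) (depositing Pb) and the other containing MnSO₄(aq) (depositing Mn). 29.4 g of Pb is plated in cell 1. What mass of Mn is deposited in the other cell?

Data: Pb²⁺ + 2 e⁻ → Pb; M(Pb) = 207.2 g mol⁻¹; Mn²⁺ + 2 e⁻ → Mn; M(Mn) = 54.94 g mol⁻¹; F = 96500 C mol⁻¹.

7.80 g

n(Pb) = 29.4 / 207.2 = 0.1419 mol.
Since Pb²⁺ + 2 e⁻ → Pb, n(e⁻) passed = 2 × 0.1419 = 0.2838 mol.
Cells in series carry the same charge, so the same 0.2838 mol of electrons passes through cell 2.
Mn²⁺ + 2 e⁻ → Mn, so n(Mn) = 0.2838 / 2 = 0.1419 mol.
m(Mn) = 0.1419 × 54.94 = 7.80 g.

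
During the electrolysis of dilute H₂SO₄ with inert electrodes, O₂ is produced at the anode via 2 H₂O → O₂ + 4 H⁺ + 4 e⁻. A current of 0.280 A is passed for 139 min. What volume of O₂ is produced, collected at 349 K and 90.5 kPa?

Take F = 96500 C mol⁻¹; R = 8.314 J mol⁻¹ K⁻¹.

0.194 L

Q = I·t = 0.2800 A × 8340.0 s = 2335 C.
n(e⁻) = Q/F = 2335 / 96500 = 0.02420 mol.
4 electrons are transferred per O₂ molecule, so n(O₂) = 0.02420 / 4 = 0.006050 mol.
V = nRT/P = (0.006050 × 8.314 × 349) / (90.5 × 10³ Pa) = 1.94 × 10⁻⁴ m³ = 0.194 L.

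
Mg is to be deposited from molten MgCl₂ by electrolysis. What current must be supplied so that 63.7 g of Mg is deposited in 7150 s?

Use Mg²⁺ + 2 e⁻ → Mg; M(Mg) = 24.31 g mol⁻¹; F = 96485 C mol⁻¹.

n(Mg) = 63.7 / 24.31 = 2.620 mol.
n(e⁻) = 2 × 2.620 = 5.241 mol.
Q = n(e⁻)·F = 5.241 × 96485 = 505600 C.
I = Q/t = 505600 / 7150.0 s = 70.7 A.

70.7 A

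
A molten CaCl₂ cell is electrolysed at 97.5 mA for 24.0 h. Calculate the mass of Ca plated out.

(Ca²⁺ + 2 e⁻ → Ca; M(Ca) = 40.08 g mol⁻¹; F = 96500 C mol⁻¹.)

Q = I·t = 0.09750 A × 86400 s = 8424 C.
n(e⁻) = Q/F = 8424 / 96500 = 0.08730 mol.
Ca²⁺ + 2 e⁻ → Ca, so n(Ca) = n(e⁻)/2 = 0.04365 mol.
m = n·M = 0.04365 × 40.08 = 1.75 g.

1.75 g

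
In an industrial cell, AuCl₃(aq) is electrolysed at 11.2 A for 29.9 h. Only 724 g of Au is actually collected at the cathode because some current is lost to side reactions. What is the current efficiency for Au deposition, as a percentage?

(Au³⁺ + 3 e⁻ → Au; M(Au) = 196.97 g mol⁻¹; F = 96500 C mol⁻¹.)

88.3 %

Q = I·t = 11.20 × 107640 = 1206000 C; n(e⁻) = 1206000/96500 = 12.49 mol.
Theoretical n(Au) = n(e⁻)/3 = 4.164 mol, i.e. m_theo = 4.164 × 196.97 = 820.2 g.
Efficiency = m_actual / m_theo = 724 / 820.2 = 88.3 %.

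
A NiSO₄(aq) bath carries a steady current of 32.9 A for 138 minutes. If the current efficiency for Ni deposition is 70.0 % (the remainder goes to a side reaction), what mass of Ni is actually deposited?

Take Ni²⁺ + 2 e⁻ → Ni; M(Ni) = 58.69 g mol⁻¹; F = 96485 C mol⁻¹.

Q = I·t = 32.90 × 8280.0 = 272400 C.
n(e⁻) = 272400/96485 = 2.823 mol; theoretically n(Ni) = 2.823/2 = 1.412 mol, m_theo = 82.85 g.
At 70.0 % efficiency, m_actual = 0.700 × 82.85 = 58.0 g.

58.0 g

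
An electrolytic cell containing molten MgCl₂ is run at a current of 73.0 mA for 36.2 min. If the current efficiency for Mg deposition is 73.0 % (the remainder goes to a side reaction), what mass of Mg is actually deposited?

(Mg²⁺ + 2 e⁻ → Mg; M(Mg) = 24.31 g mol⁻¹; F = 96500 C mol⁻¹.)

Q = I·t = 0.07300 × 2172.0 = 158.6 C.
n(e⁻) = 158.6/96500 = 0.001643 mol; theoretically n(Mg) = 0.001643/2 = 0.0008215 mol, m_theo = 0.01997 g.
At 73.0 % efficiency, m_actual = 0.730 × 0.01997 = 0.0146 g.

0.0146 g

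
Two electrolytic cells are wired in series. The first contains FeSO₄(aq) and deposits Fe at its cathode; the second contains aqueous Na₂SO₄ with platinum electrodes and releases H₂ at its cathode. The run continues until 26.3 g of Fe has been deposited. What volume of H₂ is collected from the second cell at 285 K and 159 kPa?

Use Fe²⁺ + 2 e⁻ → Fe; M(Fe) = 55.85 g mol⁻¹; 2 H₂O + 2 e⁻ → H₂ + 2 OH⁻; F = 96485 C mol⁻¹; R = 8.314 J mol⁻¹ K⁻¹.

n(Fe) = 26.3 / 55.85 = 0.4709 mol, so n(e⁻) = 2 × 0.4709 = 0.9418 mol.
The cells are in series, so the same 0.9418 mol of electrons passes through the second cell.
2 H₂O + 2 e⁻ → H₂ + 2 OH⁻ — 2 mol e⁻ per mol H₂, so n(H₂) = 0.9418/2 = 0.4709 mol.
V = nRT/P = (0.4709 × 8.314 × 285) / (159 × 10³) = 0.00702 m³ = 7.02 L.

7.02 L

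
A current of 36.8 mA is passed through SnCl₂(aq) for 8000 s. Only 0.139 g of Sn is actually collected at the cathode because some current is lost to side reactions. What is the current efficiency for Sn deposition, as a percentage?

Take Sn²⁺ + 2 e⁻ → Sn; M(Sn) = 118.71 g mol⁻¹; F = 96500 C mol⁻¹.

Q = I·t = 0.03680 × 8000.0 = 294.4 C; n(e⁻) = 294.4/96500 = 0.003051 mol.
Theoretical n(Sn) = n(e⁻)/2 = 0.001525 mol, i.e. m_theo = 0.001525 × 118.71 = 0.1811 g.
Efficiency = m_actual / m_theo = 0.139 / 0.1811 = 76.8 %.

76.8 %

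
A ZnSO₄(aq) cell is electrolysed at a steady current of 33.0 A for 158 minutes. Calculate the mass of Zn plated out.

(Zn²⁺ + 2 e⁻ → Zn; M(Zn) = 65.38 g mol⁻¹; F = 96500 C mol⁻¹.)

Q = I·t = 33.00 A × 9480.0 s = 312800 C.
n(e⁻) = Q/F = 312800 / 96500 = 3.242 mol.
Zn²⁺ + 2 e⁻ → Zn, so n(Zn) = n(e⁻)/2 = 1.621 mol.
m = n·M = 1.621 × 65.38 = 106 g.

106 g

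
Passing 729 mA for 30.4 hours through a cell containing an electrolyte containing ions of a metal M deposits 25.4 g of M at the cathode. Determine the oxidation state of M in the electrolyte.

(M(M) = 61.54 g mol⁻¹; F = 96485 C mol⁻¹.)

+2

Q = I·t = 0.7290 A × 109440 s = 79780 C, so n(e⁻) = 79780/96485 = 0.8269 mol.
n(M) deposited = 25.4 / 61.54 = 0.4127 mol.
Electrons per atom = n(e⁻)/n(M) = 0.8269 / 0.4127 = 2.00 ≈ 2, so the ion is M²⁺.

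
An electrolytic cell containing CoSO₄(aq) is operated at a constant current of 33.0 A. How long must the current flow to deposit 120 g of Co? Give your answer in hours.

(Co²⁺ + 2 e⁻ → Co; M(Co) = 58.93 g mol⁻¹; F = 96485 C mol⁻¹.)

3.31 h

n(Co) = m/M = 120 / 58.93 = 2.036 mol.
Each Co atom requires 2 electrons, so n(e⁻) = 2 × 2.036 = 4.073 mol.
Q = n(e⁻)·F = 4.073 × 96485 = 392900 C.
t = Q/I = 392900 / 33.00 A = 11910 s = 3.31 h.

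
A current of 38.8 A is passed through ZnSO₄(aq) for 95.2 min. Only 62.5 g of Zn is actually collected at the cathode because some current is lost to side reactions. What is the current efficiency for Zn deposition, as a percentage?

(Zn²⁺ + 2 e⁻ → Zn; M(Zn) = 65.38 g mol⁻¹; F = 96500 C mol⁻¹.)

83.2 %

Q = I·t = 38.80 × 5712.0 = 221600 C; n(e⁻) = 221600/96500 = 2.297 mol.
Theoretical n(Zn) = n(e⁻)/2 = 1.148 mol, i.e. m_theo = 1.148 × 65.38 = 75.08 g.
Efficiency = m_actual / m_theo = 62.5 / 75.08 = 83.2 %.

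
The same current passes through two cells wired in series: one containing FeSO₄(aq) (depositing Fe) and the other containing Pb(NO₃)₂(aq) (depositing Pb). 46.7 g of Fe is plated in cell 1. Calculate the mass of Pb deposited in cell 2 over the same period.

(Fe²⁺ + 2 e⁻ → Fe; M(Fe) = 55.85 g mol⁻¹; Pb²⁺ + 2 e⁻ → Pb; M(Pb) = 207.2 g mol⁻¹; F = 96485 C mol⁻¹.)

173 g

n(Fe) = 46.7 / 55.85 = 0.8362 mol.
Since Fe²⁺ + 2 e⁻ → Fe, n(e⁻) passed = 2 × 0.8362 = 1.672 mol.
Cells in series carry the same charge, so the same 1.672 mol of electrons passes through cell 2.
Pb²⁺ + 2 e⁻ → Pb, so n(Pb) = 1.672 / 2 = 0.8362 mol.
m(Pb) = 0.8362 × 207.2 = 173 g.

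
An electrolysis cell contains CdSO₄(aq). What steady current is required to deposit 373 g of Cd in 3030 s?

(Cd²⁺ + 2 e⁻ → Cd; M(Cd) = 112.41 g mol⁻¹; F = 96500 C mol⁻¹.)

n(Cd) = 373 / 112.41 = 3.318 mol.
n(e⁻) = 2 × 3.318 = 6.636 mol.
Q = n(e⁻)·F = 6.636 × 96500 = 640400 C.
I = Q/t = 640400 / 3030.0 s = 211 A.

211 A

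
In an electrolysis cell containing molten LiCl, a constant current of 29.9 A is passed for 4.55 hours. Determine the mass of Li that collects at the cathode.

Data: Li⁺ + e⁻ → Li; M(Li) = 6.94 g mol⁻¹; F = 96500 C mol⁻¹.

35.2 g

Q = I·t = 29.90 A × 16380 s = 489800 C.
n(e⁻) = Q/F = 489800 / 96500 = 5.075 mol.
Li⁺ + e⁻ → Li, so n(Li) = n(e⁻)/1 = 5.075 mol.
m = n·M = 5.075 × 6.94 = 35.2 g.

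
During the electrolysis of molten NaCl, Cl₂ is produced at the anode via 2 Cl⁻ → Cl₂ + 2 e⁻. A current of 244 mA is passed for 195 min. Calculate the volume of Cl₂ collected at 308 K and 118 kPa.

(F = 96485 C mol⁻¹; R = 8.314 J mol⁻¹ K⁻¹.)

Q = I·t = 0.2440 A × 11700 s = 2855 C.
n(e⁻) = Q/F = 2855 / 96485 = 0.02959 mol.
2 electrons are transferred per Cl₂ molecule, so n(Cl₂) = 0.02959 / 2 = 0.01479 mol.
V = nRT/P = (0.01479 × 8.314 × 308) / (118 × 10³ Pa) = 3.21 × 10⁻⁴ m³ = 0.321 L.

0.321 L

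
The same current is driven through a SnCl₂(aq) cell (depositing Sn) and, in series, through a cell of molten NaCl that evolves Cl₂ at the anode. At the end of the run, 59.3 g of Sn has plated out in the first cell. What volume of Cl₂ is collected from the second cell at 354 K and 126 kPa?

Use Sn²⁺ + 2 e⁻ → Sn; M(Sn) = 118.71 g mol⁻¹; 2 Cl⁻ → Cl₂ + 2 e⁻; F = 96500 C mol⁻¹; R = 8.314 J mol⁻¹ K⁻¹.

n(Sn) = 59.3 / 118.71 = 0.4995 mol, so n(e⁻) = 2 × 0.4995 = 0.9991 mol.
The cells are in series, so the same 0.9991 mol of electrons passes through the second cell.
2 Cl⁻ → Cl₂ + 2 e⁻ — 2 mol e⁻ per mol Cl₂, so n(Cl₂) = 0.9991/2 = 0.4995 mol.
V = nRT/P = (0.4995 × 8.314 × 354) / (126 × 10³) = 0.0117 m³ = 11.7 L.

11.7 L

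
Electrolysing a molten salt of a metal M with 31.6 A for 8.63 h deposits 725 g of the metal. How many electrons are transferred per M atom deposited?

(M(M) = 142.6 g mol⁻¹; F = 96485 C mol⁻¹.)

2

Q = I·t = 31.60 A × 31068 s = 981700 C, so n(e⁻) = 981700/96485 = 10.18 mol.
n(M) deposited = 725 / 142.6 = 5.084 mol.
Electrons per atom = n(e⁻)/n(M) = 10.18 / 5.084 = 2.00 ≈ 2, so the ion is M²⁺.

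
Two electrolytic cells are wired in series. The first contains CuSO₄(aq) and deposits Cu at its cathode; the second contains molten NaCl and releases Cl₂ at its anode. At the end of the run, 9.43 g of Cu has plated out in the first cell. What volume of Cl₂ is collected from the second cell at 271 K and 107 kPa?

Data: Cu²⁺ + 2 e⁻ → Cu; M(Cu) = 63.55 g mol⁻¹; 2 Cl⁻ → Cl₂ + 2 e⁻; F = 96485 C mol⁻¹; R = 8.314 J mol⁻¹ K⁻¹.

3.12 L

n(Cu) = 9.43 / 63.55 = 0.1484 mol, so n(e⁻) = 2 × 0.1484 = 0.2968 mol.
The cells are in series, so the same 0.2968 mol of electrons passes through the second cell.
2 Cl⁻ → Cl₂ + 2 e⁻ — 2 mol e⁻ per mol Cl₂, so n(Cl₂) = 0.2968/2 = 0.1484 mol.
V = nRT/P = (0.1484 × 8.314 × 271) / (107 × 10³) = 0.00312 m³ = 3.12 L.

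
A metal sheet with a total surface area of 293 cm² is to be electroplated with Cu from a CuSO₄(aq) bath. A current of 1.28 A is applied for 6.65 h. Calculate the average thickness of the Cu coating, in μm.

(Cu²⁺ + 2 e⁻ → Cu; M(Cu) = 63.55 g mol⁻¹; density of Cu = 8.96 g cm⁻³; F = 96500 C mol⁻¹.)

Q = I·t = 1.280 × 23940 = 30640 C; n(e⁻) = 0.3175 mol.
n(Cu) = n(e⁻)/2 = 0.1588 mol, so m = 0.1588 × 63.55 = 10.09 g.
Volume = m/ρ = 10.09 / 8.96 = 1.126 cm³.
Thickness = V/A = 1.126 / 293 = 0.00384 cm = 38.4 μm.

38.4 μm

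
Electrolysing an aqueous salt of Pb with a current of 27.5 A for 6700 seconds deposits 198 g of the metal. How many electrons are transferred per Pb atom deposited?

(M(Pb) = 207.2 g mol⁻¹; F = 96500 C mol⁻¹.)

2

Q = I·t = 27.50 A × 6700.0 s = 184200 C, so n(e⁻) = 184200/96500 = 1.909 mol.
n(Pb) deposited = 198 / 207.2 = 0.9556 mol.
Electrons per atom = n(e⁻)/n(Pb) = 1.909 / 0.9556 = 2.00 ≈ 2, so the ion is Pb²⁺.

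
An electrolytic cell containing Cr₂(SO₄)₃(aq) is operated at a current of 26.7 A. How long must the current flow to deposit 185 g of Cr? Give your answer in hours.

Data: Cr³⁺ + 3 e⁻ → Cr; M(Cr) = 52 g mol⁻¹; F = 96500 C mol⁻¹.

n(Cr) = m/M = 185 / 52 = 3.558 mol.
Each Cr atom requires 3 electrons, so n(e⁻) = 3 × 3.558 = 10.67 mol.
Q = n(e⁻)·F = 10.67 × 96500 = 1030000 C.
t = Q/I = 1030000 / 26.70 A = 38570 s = 10.7 h.

10.7 h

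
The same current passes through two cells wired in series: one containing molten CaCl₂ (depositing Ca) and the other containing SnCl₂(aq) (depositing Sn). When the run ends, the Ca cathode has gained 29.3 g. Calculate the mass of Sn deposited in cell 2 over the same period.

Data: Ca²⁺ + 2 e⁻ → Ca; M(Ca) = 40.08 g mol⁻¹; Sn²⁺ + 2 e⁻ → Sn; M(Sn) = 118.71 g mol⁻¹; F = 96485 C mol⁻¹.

n(Ca) = 29.3 / 40.08 = 0.7310 mol.
Since Ca²⁺ + 2 e⁻ → Ca, n(e⁻) passed = 2 × 0.7310 = 1.462 mol.
Cells in series carry the same charge, so the same 1.462 mol of electrons passes through cell 2.
Sn²⁺ + 2 e⁻ → Sn, so n(Sn) = 1.462 / 2 = 0.7310 mol.
m(Sn) = 0.7310 × 118.71 = 86.8 g.

86.8 g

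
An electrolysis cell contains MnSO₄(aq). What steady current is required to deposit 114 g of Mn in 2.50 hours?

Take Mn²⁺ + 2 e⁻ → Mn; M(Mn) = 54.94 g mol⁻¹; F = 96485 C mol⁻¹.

44.5 A

n(Mn) = 114 / 54.94 = 2.075 mol.
n(e⁻) = 2 × 2.075 = 4.150 mol.
Q = n(e⁻)·F = 4.150 × 96485 = 400400 C.
I = Q/t = 400400 / 9000.0 s = 44.5 A.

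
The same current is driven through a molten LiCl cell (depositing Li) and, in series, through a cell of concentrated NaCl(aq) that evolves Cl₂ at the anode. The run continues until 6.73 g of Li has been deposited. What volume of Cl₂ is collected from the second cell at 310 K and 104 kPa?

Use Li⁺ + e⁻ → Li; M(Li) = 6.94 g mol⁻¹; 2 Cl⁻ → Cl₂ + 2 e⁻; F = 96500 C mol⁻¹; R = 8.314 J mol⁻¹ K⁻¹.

n(Li) = 6.73 / 6.94 = 0.9697 mol, so n(e⁻) = 1 × 0.9697 = 0.9697 mol.
The cells are in series, so the same 0.9697 mol of electrons passes through the second cell.
2 Cl⁻ → Cl₂ + 2 e⁻ — 2 mol e⁻ per mol Cl₂, so n(Cl₂) = 0.9697/2 = 0.4849 mol.
V = nRT/P = (0.4849 × 8.314 × 310) / (104 × 10³) = 0.0120 m³ = 12.0 L.

12.0 L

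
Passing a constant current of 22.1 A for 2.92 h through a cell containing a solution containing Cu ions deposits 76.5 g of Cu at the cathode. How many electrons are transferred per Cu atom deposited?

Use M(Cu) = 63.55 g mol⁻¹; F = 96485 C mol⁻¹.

Q = I·t = 22.10 A × 10512 s = 232300 C, so n(e⁻) = 232300/96485 = 2.408 mol.
n(Cu) deposited = 76.5 / 63.55 = 1.204 mol.
Electrons per atom = n(e⁻)/n(Cu) = 2.408 / 1.204 = 2.00 ≈ 2, so the ion is Cu²⁺.

2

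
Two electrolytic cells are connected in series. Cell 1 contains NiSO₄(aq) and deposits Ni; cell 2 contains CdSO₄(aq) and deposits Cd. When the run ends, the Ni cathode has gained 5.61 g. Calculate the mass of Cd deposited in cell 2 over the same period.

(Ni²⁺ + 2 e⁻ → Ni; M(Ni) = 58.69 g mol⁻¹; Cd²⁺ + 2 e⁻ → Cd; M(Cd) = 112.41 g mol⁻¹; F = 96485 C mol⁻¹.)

n(Ni) = 5.61 / 58.69 = 0.09559 mol.
Since Ni²⁺ + 2 e⁻ → Ni, n(e⁻) passed = 2 × 0.09559 = 0.1912 mol.
Cells in series carry the same charge, so the same 0.1912 mol of electrons passes through cell 2.
Cd²⁺ + 2 e⁻ → Cd, so n(Cd) = 0.1912 / 2 = 0.09559 mol.
m(Cd) = 0.09559 × 112.41 = 10.7 g.

10.7 g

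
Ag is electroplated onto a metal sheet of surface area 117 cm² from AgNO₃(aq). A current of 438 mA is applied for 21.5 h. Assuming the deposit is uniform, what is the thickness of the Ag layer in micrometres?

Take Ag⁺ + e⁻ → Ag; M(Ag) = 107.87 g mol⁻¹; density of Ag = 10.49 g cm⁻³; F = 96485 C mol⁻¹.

Q = I·t = 0.4380 × 77400 = 33900 C; n(e⁻) = 0.3514 mol.
n(Ag) = n(e⁻)/1 = 0.3514 mol, so m = 0.3514 × 107.87 = 37.90 g.
Volume = m/ρ = 37.90 / 10.49 = 3.613 cm³.
Thickness = V/A = 3.613 / 117 = 0.0309 cm = 309 μm.

309 μm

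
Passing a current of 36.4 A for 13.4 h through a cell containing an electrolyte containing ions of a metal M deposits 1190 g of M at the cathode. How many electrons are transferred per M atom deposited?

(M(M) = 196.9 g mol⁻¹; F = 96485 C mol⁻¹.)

3

Q = I·t = 36.40 A × 48240 s = 1756000 C, so n(e⁻) = 1756000/96485 = 18.20 mol.
n(M) deposited = 1190 / 196.9 = 6.044 mol.
Electrons per atom = n(e⁻)/n(M) = 18.20 / 6.044 = 3.01 ≈ 3, so the ion is M³⁺.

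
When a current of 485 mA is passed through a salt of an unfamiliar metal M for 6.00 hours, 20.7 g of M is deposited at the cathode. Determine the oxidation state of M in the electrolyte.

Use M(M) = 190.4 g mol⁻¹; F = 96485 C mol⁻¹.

+1

Q = I·t = 0.4850 A × 21600 s = 10480 C, so n(e⁻) = 10480/96485 = 0.1086 mol.
n(M) deposited = 20.7 / 190.4 = 0.1087 mol.
Electrons per atom = n(e⁻)/n(M) = 0.1086 / 0.1087 = 0.999 ≈ 1, so the ion is M⁺.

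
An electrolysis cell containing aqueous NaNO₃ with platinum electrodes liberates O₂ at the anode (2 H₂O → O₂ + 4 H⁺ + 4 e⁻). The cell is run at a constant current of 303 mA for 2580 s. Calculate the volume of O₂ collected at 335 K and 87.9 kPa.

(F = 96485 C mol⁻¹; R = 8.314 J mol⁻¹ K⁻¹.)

0.0642 L

Q = I·t = 0.3030 A × 2580.0 s = 781.7 C.
n(e⁻) = Q/F = 781.7 / 96485 = 0.008102 mol.
4 electrons are transferred per O₂ molecule, so n(O₂) = 0.008102 / 4 = 0.002026 mol.
V = nRT/P = (0.002026 × 8.314 × 335) / (87.9 × 10³ Pa) = 6.42 × 10⁻⁵ m³ = 0.0642 L.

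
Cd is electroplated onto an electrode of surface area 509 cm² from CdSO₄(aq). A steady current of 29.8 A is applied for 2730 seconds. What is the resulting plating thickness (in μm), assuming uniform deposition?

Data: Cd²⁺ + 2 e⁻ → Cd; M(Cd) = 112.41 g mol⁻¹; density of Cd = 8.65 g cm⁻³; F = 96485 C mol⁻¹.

Q = I·t = 29.80 × 2730.0 = 81350 C; n(e⁻) = 0.8432 mol.
n(Cd) = n(e⁻)/2 = 0.4216 mol, so m = 0.4216 × 112.41 = 47.39 g.
Volume = m/ρ = 47.39 / 8.65 = 5.479 cm³.
Thickness = V/A = 5.479 / 509 = 0.0108 cm = 108 μm.

108 μm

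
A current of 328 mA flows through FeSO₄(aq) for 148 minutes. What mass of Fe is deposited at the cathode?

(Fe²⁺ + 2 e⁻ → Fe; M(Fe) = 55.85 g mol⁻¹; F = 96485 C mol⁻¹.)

Q = I·t = 0.3280 A × 8880.0 s = 2913 C.
n(e⁻) = Q/F = 2913 / 96485 = 0.03019 mol.
Fe²⁺ + 2 e⁻ → Fe, so n(Fe) = n(e⁻)/2 = 0.01509 mol.
m = n·M = 0.01509 × 55.85 = 0.843 g.

0.843 g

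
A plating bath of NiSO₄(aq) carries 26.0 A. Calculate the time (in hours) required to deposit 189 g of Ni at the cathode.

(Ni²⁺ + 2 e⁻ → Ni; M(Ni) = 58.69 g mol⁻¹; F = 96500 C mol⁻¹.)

6.64 h

n(Ni) = m/M = 189 / 58.69 = 3.220 mol.
Each Ni atom requires 2 electrons, so n(e⁻) = 2 × 3.220 = 6.441 mol.
Q = n(e⁻)·F = 6.441 × 96500 = 621500 C.
t = Q/I = 621500 / 26.00 A = 23900 s = 6.64 h.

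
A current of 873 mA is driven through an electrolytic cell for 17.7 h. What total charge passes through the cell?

55600 C

Q = I·t = 0.8730 A × 63720 s = 55600 C.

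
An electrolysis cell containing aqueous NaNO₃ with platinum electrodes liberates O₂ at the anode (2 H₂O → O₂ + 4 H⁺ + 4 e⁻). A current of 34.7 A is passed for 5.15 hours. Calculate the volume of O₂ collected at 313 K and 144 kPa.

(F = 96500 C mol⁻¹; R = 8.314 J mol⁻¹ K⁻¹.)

Q = I·t = 34.70 A × 18540 s = 643300 C.
n(e⁻) = Q/F = 643300 / 96500 = 6.667 mol.
4 electrons are transferred per O₂ molecule, so n(O₂) = 6.667 / 4 = 1.667 mol.
V = nRT/P = (1.667 × 8.314 × 313) / (144 × 10³ Pa) = 0.0301 m³ = 30.1 L.

30.1 L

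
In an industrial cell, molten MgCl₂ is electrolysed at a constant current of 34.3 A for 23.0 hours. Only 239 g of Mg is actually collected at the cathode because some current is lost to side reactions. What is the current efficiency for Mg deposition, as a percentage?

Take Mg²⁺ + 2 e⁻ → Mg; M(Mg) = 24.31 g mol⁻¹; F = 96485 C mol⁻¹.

Q = I·t = 34.30 × 82800 = 2840000 C; n(e⁻) = 2840000/96485 = 29.44 mol.
Theoretical n(Mg) = n(e⁻)/2 = 14.72 mol, i.e. m_theo = 14.72 × 24.31 = 357.8 g.
Efficiency = m_actual / m_theo = 239 / 357.8 = 66.8 %.

66.8 %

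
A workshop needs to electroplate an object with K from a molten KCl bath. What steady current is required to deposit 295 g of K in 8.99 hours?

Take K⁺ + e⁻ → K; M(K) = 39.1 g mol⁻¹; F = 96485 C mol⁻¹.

22.5 A

n(K) = 295 / 39.1 = 7.545 mol.
n(e⁻) = 1 × 7.545 = 7.545 mol.
Q = n(e⁻)·F = 7.545 × 96485 = 728000 C.
I = Q/t = 728000 / 32364 s = 22.5 A.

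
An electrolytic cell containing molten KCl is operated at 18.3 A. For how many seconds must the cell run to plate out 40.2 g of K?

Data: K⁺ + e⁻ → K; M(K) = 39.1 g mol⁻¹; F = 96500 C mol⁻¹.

5420 s

n(K) = m/M = 40.2 / 39.1 = 1.028 mol.
Each K atom requires 1 electron, so n(e⁻) = 1 × 1.028 = 1.028 mol.
Q = n(e⁻)·F = 1.028 × 96500 = 99210 C.
t = Q/I = 99210 / 18.30 A = 5422 s.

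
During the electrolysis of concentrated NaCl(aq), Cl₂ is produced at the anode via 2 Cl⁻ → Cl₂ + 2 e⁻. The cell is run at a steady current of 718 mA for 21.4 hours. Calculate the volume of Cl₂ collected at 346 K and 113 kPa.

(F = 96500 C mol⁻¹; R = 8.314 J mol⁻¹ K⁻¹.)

7.30 L

Q = I·t = 0.7180 A × 77040 s = 55310 C.
n(e⁻) = Q/F = 55310 / 96500 = 0.5732 mol.
2 electrons are transferred per Cl₂ molecule, so n(Cl₂) = 0.5732 / 2 = 0.2866 mol.
V = nRT/P = (0.2866 × 8.314 × 346) / (113 × 10³ Pa) = 0.00730 m³ = 7.30 L.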